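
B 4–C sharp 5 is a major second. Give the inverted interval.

minor seventh

Inverted interval numbers add to nine, so a second pairs with a seventh (2 + 7 = 9).
Quality inverts too: major becomes minor. That makes the inversion a minor seventh.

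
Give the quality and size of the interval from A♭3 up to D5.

augmented eleventh

A to D spans four letter names (A-B-C-D), plus an octave, so the interval is some kind of eleventh.
Ab3 to D5 spans 18 semitones — one semitone wider than the perfect eleventh (17) — giving an augmented eleventh.
(Equivalently, a compound augmented fourth: an augmented fourth plus an octave.)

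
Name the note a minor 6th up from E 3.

C 4

Six letter names up from E: C.
A minor sixth spans 8 semitones, so from E3 the target pitch is C4.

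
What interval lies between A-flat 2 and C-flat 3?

minor third

A to C spans three letter names (A-B-C), so the interval is some kind of third.
A major third would be 4 semitones, but Ab2 to Cb3 is 3 — one semitone narrower, making it a minor third.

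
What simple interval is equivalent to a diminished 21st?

Subtracting seven from the interval number removes an octave: 21 − 14 = 7.
That makes a diminished twenty-first a compound diminished seventh — 2 octaves plus a diminished seventh.

d7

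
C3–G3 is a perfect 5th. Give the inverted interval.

perfect 4th

The rule of nine gives the new number: 9 − 5 = 4, so a fifth becomes a fourth.
The quality also flips — perfect stays perfect — giving a perfect fourth.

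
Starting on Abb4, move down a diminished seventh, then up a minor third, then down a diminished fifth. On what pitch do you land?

Abb4 down a diminished seventh → Bb3 (9 semitones).
Bb3 up a minor third → Db4 (3 semitones).
A diminished fifth down from Db4 is G3.

G3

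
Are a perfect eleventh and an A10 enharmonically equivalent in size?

Yes

A perfect eleventh = 17 semitones = an augmented tenth; enharmonically equal.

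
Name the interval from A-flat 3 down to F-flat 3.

Descending from Ab3 to Fb3 is the same interval as ascending Fb3 to Ab3.
F to A spans three letter names (F-G-A) — that makes it a third of some quality.
The major third spans 4 semitones, and Fb3 to Ab3 is exactly 4 semitones — so this is a major third.

major 3rd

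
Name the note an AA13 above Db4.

Counting six letter names plus an octave up from D lands on B.
A doubly augmented thirteenth is 23 semitones; 23 semitones up from Db4 gives B#5.

B#5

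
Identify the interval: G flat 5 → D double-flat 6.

diminished fifth

G to D spans five letter names (G-A-B-C-D): a fifth.
Gb5 to Dbb6 spans 6 semitones — one semitone narrower than the perfect fifth (7) — giving a diminished fifth.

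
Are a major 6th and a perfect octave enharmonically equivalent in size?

No

A major sixth is 9 semitones but a perfect octave is 12 semitones — different sizes.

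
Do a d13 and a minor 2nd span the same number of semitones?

No

A diminished thirteenth spans 19 semitones; a minor second spans 1 semitone. They differ by 18.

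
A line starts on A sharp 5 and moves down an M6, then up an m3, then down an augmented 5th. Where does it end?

A flat 4

A major sixth down from A#5 is C#5.
A minor third up from C#5 is E5.
An augmented fifth down from E5 is Ab4.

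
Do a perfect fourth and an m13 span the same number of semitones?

A perfect fourth is 5 semitones but a minor thirteenth is 20 semitones — different sizes.

No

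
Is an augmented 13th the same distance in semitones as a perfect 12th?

An augmented thirteenth spans 22 semitones; a perfect twelfth spans 19 semitones. They differ by 3.

No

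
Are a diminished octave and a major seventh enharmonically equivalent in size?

Yes

Both span 11 semitones: a diminished octave and a major seventh are the same chromatic distance.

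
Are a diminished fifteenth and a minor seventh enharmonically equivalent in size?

No

A diminished fifteenth is 23 semitones but a minor seventh is 10 semitones — different sizes.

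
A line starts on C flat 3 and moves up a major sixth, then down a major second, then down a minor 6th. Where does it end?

Cb3 up a major sixth → Ab3 (9 semitones).
A major second down from Ab3 is Gb3.
Gb3 down a minor sixth → Bb2 (8 semitones).

B flat 2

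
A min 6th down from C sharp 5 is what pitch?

Counting six letter names down from C lands on E.
A minor sixth spans 8 semitones, so from C#5 the target pitch is E#4.

E sharp 4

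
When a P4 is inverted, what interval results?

Interval numbers invert to sum to nine: 4 + 5 = 9, so a fourth inverts to a fifth.
And perfect stays perfect under inversion, so we get a perfect fifth.

P5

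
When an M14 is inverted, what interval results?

First reduce the compound major fourteenth to its simple form, a major seventh.
The rule of nine gives the new number: 9 − 7 = 2, so a seventh becomes a second.
The quality also flips — major becomes minor — giving a minor second.

minor 2nd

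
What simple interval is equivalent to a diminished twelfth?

Subtracting seven from the interval number removes an octave: 12 − 7 = 5.
Quality carries through unchanged, so the simple form is a diminished fifth.

d5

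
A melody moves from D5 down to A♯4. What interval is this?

diminished fourth

Descending from D5 to A#4 is the same interval as ascending A#4 to D5.
A to D spans four letter names (A-B-C-D), so the interval is some kind of fourth.
A#4 to D5 spans 4 semitones — one semitone narrower than the perfect fourth (5) — giving a diminished fourth.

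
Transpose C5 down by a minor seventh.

Counting seven letter names down from C lands on D.
A minor seventh spans 10 semitones, so from C5 the target pitch is D4.

D4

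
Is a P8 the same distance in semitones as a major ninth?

12 semitones (perfect octave) vs 14 semitones (major ninth): not equal.

No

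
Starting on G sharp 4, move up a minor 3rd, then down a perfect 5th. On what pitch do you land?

E 4

Up a minor third from G#4: B4 (3 semitones up).
Down a perfect fifth from B4: E4 (7 semitones down).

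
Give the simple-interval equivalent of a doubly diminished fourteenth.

doubly diminished 7th

Take out an octave (7 from the number): 14 − 7 = 7.
That makes a doubly diminished fourteenth a compound doubly diminished seventh — an octave plus a doubly diminished seventh.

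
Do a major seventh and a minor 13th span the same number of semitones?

11 semitones (major seventh) vs 20 semitones (minor thirteenth): not equal.

No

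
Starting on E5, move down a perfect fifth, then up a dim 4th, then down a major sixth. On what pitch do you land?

Fb4

A perfect fifth down from E5 is A4.
A4 up a diminished fourth → Db5 (4 semitones).
Db5 down a major sixth → Fb4 (9 semitones).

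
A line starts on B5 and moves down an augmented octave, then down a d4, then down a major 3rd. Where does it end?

D4

B5 down an augmented octave → Bb4 (13 semitones).
A diminished fourth down from Bb4 is F#4.
A major third down from F#4 is D4.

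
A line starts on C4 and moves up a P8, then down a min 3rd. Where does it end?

Up a perfect octave from C4: C5 (12 semitones up).
A minor third down from C5 is A4.

A4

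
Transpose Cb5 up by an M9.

Two letters up from C (plus an octave) reaches D.
Moving 14 semitones up from Cb5 (the size of a major ninth) reaches Db6.

Db6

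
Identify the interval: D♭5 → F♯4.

diminished 6th

Descending from Db5 to F#4 is the same interval as ascending F#4 to Db5.
F to D spans six letter names (F-G-A-B-C-D) — that makes it a sixth of some quality.
F#4 to Db5 spans 7 semitones — two semitones narrower than the major sixth (9) — giving a diminished sixth.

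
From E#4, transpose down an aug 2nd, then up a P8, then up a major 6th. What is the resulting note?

B5

An augmented second down from E#4 is D4.
A perfect octave up from D4 is D5.
A major sixth up from D5 is B5.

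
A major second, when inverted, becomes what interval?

Inverted interval numbers add to nine, so a second pairs with a seventh (2 + 7 = 9).
The quality also flips — major becomes minor — giving a minor seventh.

m7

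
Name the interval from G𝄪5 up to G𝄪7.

perfect 15th

G to G is the same letter name, plus 2 octaves: a fifteenth.
Counting semitones, G##5→G##7 is 24, which is the perfect fifteenth.
(Equivalently, a compound perfect octave: a perfect octave plus an octave.)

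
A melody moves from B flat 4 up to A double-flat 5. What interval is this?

B to A spans seven letter names (B-C-D-E-F-G-A) — that makes it a seventh of some quality.
The major seventh is 11 semitones; here we have 9, two semitones narrower: diminished.

diminished 7th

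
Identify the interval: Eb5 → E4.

Descending from Eb5 to E4 is the same interval as ascending E4 to Eb5.
E to E is the same letter name, plus an octave, so the interval is some kind of octave.
E4 to Eb5 spans 11 semitones — one semitone narrower than the perfect octave (12) — giving a diminished octave.

diminished octave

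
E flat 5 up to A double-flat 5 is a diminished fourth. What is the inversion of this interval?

augmented fifth

The rule of nine gives the new number: 9 − 4 = 5, so a fourth becomes a fifth.
Quality inverts too: diminished becomes augmented. That makes the inversion an augmented fifth.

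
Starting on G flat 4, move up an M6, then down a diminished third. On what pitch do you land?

Up a major sixth from Gb4: Eb5 (9 semitones up).
A diminished third down from Eb5 is C#5.

C sharp 5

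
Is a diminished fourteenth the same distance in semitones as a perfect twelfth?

No

21 semitones (diminished fourteenth) vs 19 semitones (perfect twelfth): not equal.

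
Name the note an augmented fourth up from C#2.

F##2

Counting four letter names up from C lands on F.
An augmented fourth is 6 semitones; 6 semitones up from C#2 gives F##2.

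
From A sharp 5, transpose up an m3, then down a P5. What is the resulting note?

Up a minor third from A#5: C#6 (3 semitones up).
C#6 down a perfect fifth → F#5 (7 semitones).

F sharp 5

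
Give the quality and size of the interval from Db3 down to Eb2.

minor seventh

Descending from Db3 to Eb2 is the same interval as ascending Eb2 to Db3.
E to D spans seven letter names (E-F-G-A-B-C-D), so the interval is some kind of seventh.
A major seventh would be 11 semitones, but Eb2 to Db3 is 10 — one semitone narrower, making it a minor seventh.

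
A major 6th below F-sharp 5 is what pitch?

A 4

Counting six letter names down from F lands on A.
Moving 9 semitones down from F#5 (the size of a major sixth) reaches A4.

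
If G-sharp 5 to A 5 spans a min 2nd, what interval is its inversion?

major seventh

Interval numbers invert to sum to nine: 2 + 7 = 9, so a second inverts to a seventh.
Quality inverts too: minor becomes major. That makes the inversion a major seventh.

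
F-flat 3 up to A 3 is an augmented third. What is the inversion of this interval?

Inverted interval numbers add to nine, so a third pairs with a sixth (3 + 6 = 9).
Quality inverts too: augmented becomes diminished. That makes the inversion a diminished sixth.

diminished 6th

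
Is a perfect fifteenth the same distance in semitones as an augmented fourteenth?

Both span 24 semitones: a perfect fifteenth and an augmented fourteenth are the same chromatic distance.

Yes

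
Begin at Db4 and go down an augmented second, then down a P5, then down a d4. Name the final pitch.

Cb3

Down an augmented second from Db4: Cbb4 (3 semitones down).
A perfect fifth down from Cbb4 is Fbb3.
Fbb3 down a diminished fourth → Cb3 (4 semitones).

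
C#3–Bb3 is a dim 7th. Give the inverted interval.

A2

Interval numbers invert to sum to nine: 7 + 2 = 9, so a seventh inverts to a second.
The quality also flips — diminished becomes augmented — giving an augmented second.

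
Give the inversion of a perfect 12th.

First reduce the compound perfect twelfth to its simple form, a perfect fifth.
Inverted interval numbers add to nine, so a fifth pairs with a fourth (5 + 4 = 9).
Quality inverts too: perfect stays perfect. That makes the inversion a perfect fourth.

perfect 4th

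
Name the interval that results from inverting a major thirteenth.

First reduce the compound major thirteenth to its simple form, a major sixth.
The rule of nine gives the new number: 9 − 6 = 3, so a sixth becomes a third.
The quality also flips — major becomes minor — giving a minor third.

minor 3rd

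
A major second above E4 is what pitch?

Counting two letter names up from E lands on F.
A major second is 2 semitones; 2 semitones up from E4 gives F#4.

F#4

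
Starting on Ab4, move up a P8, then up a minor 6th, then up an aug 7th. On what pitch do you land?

Up a perfect octave from Ab4: Ab5 (12 semitones up).
Up a minor sixth from Ab5: Fb6 (8 semitones up).
Up an augmented seventh from Fb6: E7 (12 semitones up).

E7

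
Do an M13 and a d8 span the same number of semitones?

21 semitones (major thirteenth) vs 11 semitones (diminished octave): not equal.

No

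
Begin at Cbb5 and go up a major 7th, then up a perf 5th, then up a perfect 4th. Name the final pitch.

Up a major seventh from Cbb5: Bbb5 (11 semitones up).
Bbb5 up a perfect fifth → Fb6 (7 semitones).
Fb6 up a perfect fourth → Bbb6 (5 semitones).

Bbb6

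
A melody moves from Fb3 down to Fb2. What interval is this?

perfect 8th

Descending from Fb3 to Fb2 is the same interval as ascending Fb2 to Fb3.
F to F is the same letter name, plus an octave: an octave.
Counting semitones, Fb2→Fb3 is 12, which is the perfect octave.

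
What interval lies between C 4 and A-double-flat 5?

C to A spans six letter names (C-D-E-F-G-A), plus an octave, so the interval is some kind of thirteenth.
A major thirteenth would be 21 semitones; C4 to Abb5 is 19, two semitones narrower, so the interval is diminished.
(Equivalently, a compound diminished sixth: a diminished sixth plus an octave.)

d13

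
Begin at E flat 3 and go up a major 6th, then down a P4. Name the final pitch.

G 3

Eb3 up a major sixth → C4 (9 semitones).
A perfect fourth down from C4 is G3.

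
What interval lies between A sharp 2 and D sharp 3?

A to D spans four letter names (A-B-C-D), so the interval is some kind of fourth.
Counting semitones, A#2→D#3 is 5, which is the perfect fourth.

perfect fourth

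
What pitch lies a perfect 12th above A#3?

The twelfth's letter: A up five letter names plus an octave → E.
A perfect twelfth spans 19 semitones, so from A#3 the target pitch is E#5.

E#5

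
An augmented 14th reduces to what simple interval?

augmented seventh

Subtracting seven from the interval number removes an octave: 14 − 7 = 7.
Quality carries through unchanged, so the simple form is an augmented seventh.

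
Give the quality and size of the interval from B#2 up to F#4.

diminished twelfth

B to F spans five letter names (B-C-D-E-F), plus an octave: a twelfth.
The perfect twelfth is 19 semitones; here we have 18, one semitone narrower: diminished.
(Equivalently, a compound diminished fifth: a diminished fifth plus an octave.)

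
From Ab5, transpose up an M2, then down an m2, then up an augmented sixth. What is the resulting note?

Up a major second from Ab5: Bb5 (2 semitones up).
Down a minor second from Bb5: A5 (1 semitone down).
An augmented sixth up from A5 is F##6.

F##6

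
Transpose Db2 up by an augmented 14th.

C#4

Seven letters up from D (plus an octave) reaches C.
An augmented fourteenth is 24 semitones; 24 semitones up from Db2 gives C#4.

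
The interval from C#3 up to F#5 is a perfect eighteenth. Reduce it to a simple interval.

Take out 2 octaves (14 from the number): 18 − 14 = 4.
So a perfect eighteenth is 2 octaves plus a perfect fourth. The quality is unchanged.

P4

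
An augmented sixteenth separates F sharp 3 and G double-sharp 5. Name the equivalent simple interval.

Each octave removed subtracts seven from the number: 16 − 14 = 2.
So an augmented sixteenth is 2 octaves plus an augmented second. The quality is unchanged.

augmented 2nd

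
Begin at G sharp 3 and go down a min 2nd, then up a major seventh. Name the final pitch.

E double-sharp 4

Down a minor second from G#3: F##3 (1 semitone down).
F##3 up a major seventh → E##4 (11 semitones).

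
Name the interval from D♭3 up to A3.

augmented 5th

D to A spans five letter names (D-E-F-G-A), so the interval is some kind of fifth.
Db3 to A3 spans 8 semitones — one semitone wider than the perfect fifth (7) — giving an augmented fifth.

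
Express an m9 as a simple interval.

Subtracting seven from the interval number removes an octave: 9 − 7 = 2.
That makes a minor ninth a compound minor second — an octave plus a minor second.

m2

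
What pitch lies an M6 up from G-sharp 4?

The sixth takes the letter from G up to E.
A major sixth is 9 semitones; 9 semitones up from G#4 gives E#5.

E-sharp 5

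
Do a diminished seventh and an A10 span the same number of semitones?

No

9 semitones (diminished seventh) vs 17 semitones (augmented tenth): not equal.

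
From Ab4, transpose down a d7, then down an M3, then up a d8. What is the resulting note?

Ab4 down a diminished seventh → B3 (9 semitones).
A major third down from B3 is G3.
A diminished octave up from G3 is Gb4.

Gb4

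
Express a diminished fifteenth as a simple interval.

Each octave removed subtracts seven from the number: 15 − 7 = 8.
That makes a diminished fifteenth a compound diminished octave — an octave plus a diminished octave.

diminished 8th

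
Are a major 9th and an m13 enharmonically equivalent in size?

No

A major ninth is 14 semitones but a minor thirteenth is 20 semitones — different sizes.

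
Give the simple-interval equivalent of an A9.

A2

Each octave removed subtracts seven from the number: 9 − 7 = 2.
Quality carries through unchanged, so the simple form is an augmented second.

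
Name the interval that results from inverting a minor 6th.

Inverted interval numbers add to nine, so a sixth pairs with a third (6 + 3 = 9).
And minor becomes major under inversion, so we get a major third.

major 3rd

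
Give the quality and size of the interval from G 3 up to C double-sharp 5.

G to C spans four letter names (G-A-B-C), plus an octave, so the interval is some kind of eleventh.
The perfect eleventh is 17 semitones; here we have 19, two semitones wider: doubly augmented.
(Equivalently, a compound doubly augmented fourth: a doubly augmented fourth plus an octave.)

doubly augmented eleventh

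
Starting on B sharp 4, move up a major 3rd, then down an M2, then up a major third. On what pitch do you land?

E double-sharp 5

A major third up from B#4 is D##5.
Down a major second from D##5: C##5 (2 semitones down).
Up a major third from C##5: E##5 (4 semitones up).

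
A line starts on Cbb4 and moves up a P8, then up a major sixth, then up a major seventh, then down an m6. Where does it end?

Bb5

Up a perfect octave from Cbb4: Cbb5 (12 semitones up).
Cbb5 up a major sixth → Abb5 (9 semitones).
A major seventh up from Abb5 is Gb6.
Gb6 down a minor sixth → Bb5 (8 semitones).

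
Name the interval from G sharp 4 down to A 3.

major seventh

Descending from G#4 to A3 is the same interval as ascending A3 to G#4.
A to G spans seven letter names (A-B-C-D-E-F-G): a seventh.
Counting semitones, A3→G#4 is 11, which is the major seventh.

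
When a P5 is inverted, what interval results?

Inverted interval numbers add to nine, so a fifth pairs with a fourth (5 + 4 = 9).
The quality also flips — perfect stays perfect — giving a perfect fourth.

perfect 4th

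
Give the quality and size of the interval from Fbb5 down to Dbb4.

Descending from Fbb5 to Dbb4 is the same interval as ascending Dbb4 to Fbb5.
D to F spans three letter names (D-E-F), plus an octave, so the interval is some kind of tenth.
At 15 semitones, Dbb4→Fbb5 falls one short of a major tenth: minor.
(Equivalently, a compound minor third: a minor third plus an octave.)

m10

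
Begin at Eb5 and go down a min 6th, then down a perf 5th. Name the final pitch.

C4

Eb5 down a minor sixth → G4 (8 semitones).
Down a perfect fifth from G4: C4 (7 semitones down).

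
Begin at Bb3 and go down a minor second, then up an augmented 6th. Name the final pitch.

A minor second down from Bb3 is A3.
A3 up an augmented sixth → F##4 (10 semitones).

F##4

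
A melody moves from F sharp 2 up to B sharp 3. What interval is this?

augmented 11th

F to B spans four letter names (F-G-A-B), plus an octave: an eleventh.
The perfect eleventh is 17 semitones; here we have 18, one semitone wider: augmented.
(Equivalently, a compound augmented fourth: an augmented fourth plus an octave.)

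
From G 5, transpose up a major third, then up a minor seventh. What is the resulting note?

Up a major third from G5: B5 (4 semitones up).
A minor seventh up from B5 is A6.

A 6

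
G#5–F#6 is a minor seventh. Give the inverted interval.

The rule of nine gives the new number: 9 − 7 = 2, so a seventh becomes a second.
Quality inverts too: minor becomes major. That makes the inversion a major second.

M2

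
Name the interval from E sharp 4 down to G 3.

augmented 6th

Descending from E#4 to G3 is the same interval as ascending G3 to E#4.
G to E spans six letter names (G-A-B-C-D-E) — that makes it a sixth of some quality.
G3 to E#4 spans 10 semitones — one semitone wider than the major sixth (9) — giving an augmented sixth.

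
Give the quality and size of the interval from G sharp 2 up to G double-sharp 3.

G to G is the same letter name, plus an octave, so the interval is some kind of octave.
The perfect octave is 12 semitones; here we have 13, one semitone wider: augmented.

A8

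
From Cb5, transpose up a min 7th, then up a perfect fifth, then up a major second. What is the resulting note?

Gb6

Cb5 up a minor seventh → Bbb5 (10 semitones).
Bbb5 up a perfect fifth → Fb6 (7 semitones).
A major second up from Fb6 is Gb6.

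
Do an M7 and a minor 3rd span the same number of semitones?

No

11 semitones (major seventh) vs 3 semitones (minor third): not equal.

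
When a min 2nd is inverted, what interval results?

Inverted interval numbers add to nine, so a second pairs with a seventh (2 + 7 = 9).
And minor becomes major under inversion, so we get a major seventh.

M7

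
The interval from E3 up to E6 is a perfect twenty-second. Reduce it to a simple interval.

Subtracting seven from the interval number removes an octave: 22 − 14 = 8.
So a perfect twenty-second is 2 octaves plus a perfect octave. The quality is unchanged.

P8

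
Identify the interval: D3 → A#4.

augmented twelfth

D to A spans five letter names (D-E-F-G-A), plus an octave, so the interval is some kind of twelfth.
A perfect twelfth would be 19 semitones; D3 to A#4 is 20, one semitone wider, so the interval is augmented.
(Equivalently, a compound augmented fifth: an augmented fifth plus an octave.)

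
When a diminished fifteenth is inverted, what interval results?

augmented unison

First reduce the compound diminished fifteenth to its simple form, a diminished octave.
Interval numbers invert to sum to nine: 8 + 1 = 9, so an octave inverts to a unison.
And diminished becomes augmented under inversion, so we get an augmented unison.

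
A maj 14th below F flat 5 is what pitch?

Seven letters down from F (plus an octave) reaches G.
Moving 23 semitones down from Fb5 (the size of a major fourteenth) reaches Gbb3.

G double-flat 3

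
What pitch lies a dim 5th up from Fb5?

Cbb6

Counting five letter names up from F lands on C.
Moving 6 semitones up from Fb5 (the size of a diminished fifth) reaches Cbb6.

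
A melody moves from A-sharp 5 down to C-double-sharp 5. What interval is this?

Descending from A#5 to C##5 is the same interval as ascending C##5 to A#5.
C to A spans six letter names (C-D-E-F-G-A): a sixth.
At 8 semitones, C##5→A#5 falls one short of a major sixth: minor.

minor 6th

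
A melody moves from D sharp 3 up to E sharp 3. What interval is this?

major second

D to E spans two letter names (D-E): a second.
Counting semitones, D#3→E#3 is 2, which is the major second.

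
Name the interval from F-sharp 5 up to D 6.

minor 6th

F to D spans six letter names (F-G-A-B-C-D), so the interval is some kind of sixth.
At 8 semitones, F#5→D6 falls one short of a major sixth: minor.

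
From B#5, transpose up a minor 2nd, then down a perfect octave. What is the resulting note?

C#5

B#5 up a minor second → C#6 (1 semitone).
Down a perfect octave from C#6: C#5 (12 semitones down).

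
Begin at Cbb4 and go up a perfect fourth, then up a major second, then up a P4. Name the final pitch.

A perfect fourth up from Cbb4 is Fbb4.
Up a major second from Fbb4: Gbb4 (2 semitones up).
Up a perfect fourth from Gbb4: Cbb5 (5 semitones up).

Cbb5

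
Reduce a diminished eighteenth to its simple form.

Subtracting seven from the interval number removes an octave: 18 − 14 = 4.
So a diminished eighteenth is 2 octaves plus a diminished fourth. The quality is unchanged.

diminished 4th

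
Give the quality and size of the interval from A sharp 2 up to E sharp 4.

perfect twelfth

A to E spans five letter names (A-B-C-D-E), plus an octave: a twelfth.
Counting semitones, A#2→E#4 is 19, which is the perfect twelfth.
(Equivalently, a compound perfect fifth: a perfect fifth plus an octave.)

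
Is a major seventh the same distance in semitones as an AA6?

A major seventh spans 11 semitones, and a doubly augmented sixth also spans 11 semitones — they're enharmonic.

Yes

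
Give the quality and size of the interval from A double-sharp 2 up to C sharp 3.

diminished third

A to C spans three letter names (A-B-C): a third.
A major third would be 4 semitones; A##2 to C#3 is 2, two semitones narrower, so the interval is diminished.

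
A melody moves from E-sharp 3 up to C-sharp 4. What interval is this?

E to C spans six letter names (E-F-G-A-B-C) — that makes it a sixth of some quality.
A major sixth would be 9 semitones, but E#3 to C#4 is 8 — one semitone narrower, making it a minor sixth.

minor sixth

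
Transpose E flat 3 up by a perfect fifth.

B flat 3

Five letter names up from E: B.
A perfect fifth is 7 semitones; 7 semitones up from Eb3 gives Bb3.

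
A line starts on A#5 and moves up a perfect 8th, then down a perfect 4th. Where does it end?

A perfect octave up from A#5 is A#6.
A#6 down a perfect fourth → E#6 (5 semitones).

E#6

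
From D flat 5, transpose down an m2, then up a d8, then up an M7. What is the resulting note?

B flat 6

Down a minor second from Db5: C5 (1 semitone down).
Up a diminished octave from C5: Cb6 (11 semitones up).
Cb6 up a major seventh → Bb6 (11 semitones).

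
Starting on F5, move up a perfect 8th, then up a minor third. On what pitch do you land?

A perfect octave up from F5 is F6.
A minor third up from F6 is Ab6.

Ab6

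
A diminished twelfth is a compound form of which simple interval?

d5

Each octave removed subtracts seven from the number: 12 − 7 = 5.
So a diminished twelfth is an octave plus a diminished fifth. The quality is unchanged.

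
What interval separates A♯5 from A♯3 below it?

Descending from A#5 to A#3 is the same interval as ascending A#3 to A#5.
A to A is the same letter name, plus 2 octaves — that makes it a fifteenth of some quality.
A#3 to A#5 is 24 semitones, matching the perfect fifteenth exactly, so the quality is perfect.
(Equivalently, a compound perfect octave: a perfect octave plus an octave.)

perfect 15th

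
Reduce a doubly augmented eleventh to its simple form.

Each octave removed subtracts seven from the number: 11 − 7 = 4.
Quality carries through unchanged, so the simple form is a doubly augmented fourth.

AA4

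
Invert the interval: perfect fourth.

Inverted interval numbers add to nine, so a fourth pairs with a fifth (4 + 5 = 9).
And perfect stays perfect under inversion, so we get a perfect fifth.

P5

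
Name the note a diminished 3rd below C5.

The third takes the letter from C down to A.
A diminished third spans 2 semitones, so from C5 the target pitch is A#4.

A#4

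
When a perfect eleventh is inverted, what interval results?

perfect 5th

First reduce the compound perfect eleventh to its simple form, a perfect fourth.
Interval numbers invert to sum to nine: 4 + 5 = 9, so a fourth inverts to a fifth.
The quality also flips — perfect stays perfect — giving a perfect fifth.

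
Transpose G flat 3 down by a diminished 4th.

D 3

Four letter names down from G: D.
A diminished fourth is 4 semitones; 4 semitones down from Gb3 gives D3.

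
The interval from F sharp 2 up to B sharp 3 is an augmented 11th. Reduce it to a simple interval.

Subtracting seven from the interval number removes an octave: 11 − 7 = 4.
That makes an augmented eleventh a compound augmented fourth — an octave plus an augmented fourth.

A4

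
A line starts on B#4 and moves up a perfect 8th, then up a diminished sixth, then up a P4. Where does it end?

Up a perfect octave from B#4: B#5 (12 semitones up).
B#5 up a diminished sixth → G6 (7 semitones).
Up a perfect fourth from G6: C7 (5 semitones up).

C7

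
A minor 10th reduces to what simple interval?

minor 3rd

Take out an octave (7 from the number): 10 − 7 = 3.
Quality carries through unchanged, so the simple form is a minor third.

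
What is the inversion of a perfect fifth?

P4

The rule of nine gives the new number: 9 − 5 = 4, so a fifth becomes a fourth.
Quality inverts too: perfect stays perfect. That makes the inversion a perfect fourth.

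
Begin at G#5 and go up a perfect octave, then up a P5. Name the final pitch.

G#5 up a perfect octave → G#6 (12 semitones).
Up a perfect fifth from G#6: D#7 (7 semitones up).

D#7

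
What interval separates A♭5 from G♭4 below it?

major 9th

Descending from Ab5 to Gb4 is the same interval as ascending Gb4 to Ab5.
G to A spans two letter names (G-A), plus an octave, so the interval is some kind of ninth.
Counting semitones, Gb4→Ab5 is 14, which is the major ninth.
(Equivalently, a compound major second: a major second plus an octave.)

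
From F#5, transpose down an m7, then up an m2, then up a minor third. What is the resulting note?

F#5 down a minor seventh → G#4 (10 semitones).
Up a minor second from G#4: A4 (1 semitone up).
Up a minor third from A4: C5 (3 semitones up).

C5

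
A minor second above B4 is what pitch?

C5

Counting two letter names up from B lands on C.
Moving 1 semitone up from B4 (the size of a minor second) reaches C5.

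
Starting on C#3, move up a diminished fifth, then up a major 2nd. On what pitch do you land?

A diminished fifth up from C#3 is G3.
Up a major second from G3: A3 (2 semitones up).

A3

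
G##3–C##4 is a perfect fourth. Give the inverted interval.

The rule of nine gives the new number: 9 − 4 = 5, so a fourth becomes a fifth.
And perfect stays perfect under inversion, so we get a perfect fifth.

perfect fifth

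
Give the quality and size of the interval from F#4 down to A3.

major 6th

Descending from F#4 to A3 is the same interval as ascending A3 to F#4.
A to F spans six letter names (A-B-C-D-E-F): a sixth.
Counting semitones, A3→F#4 is 9, which is the major sixth.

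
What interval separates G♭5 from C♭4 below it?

Descending from Gb5 to Cb4 is the same interval as ascending Cb4 to Gb5.
C to G spans five letter names (C-D-E-F-G), plus an octave, so the interval is some kind of twelfth.
The perfect twelfth spans 19 semitones, and Cb4 to Gb5 is exactly 19 semitones — so this is a perfect twelfth.
(Equivalently, a compound perfect fifth: a perfect fifth plus an octave.)

perfect twelfth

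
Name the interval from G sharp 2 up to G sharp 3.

G to G is the same letter name, plus an octave, so the interval is some kind of octave.
Counting semitones, G#2→G#3 is 12, which is the perfect octave.

perfect octave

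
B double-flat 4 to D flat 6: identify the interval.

B to D spans three letter names (B-C-D), plus an octave: a tenth.
Counting semitones, Bbb4→Db6 is 16, which is the major tenth.
(Equivalently, a compound major third: a major third plus an octave.)

major tenth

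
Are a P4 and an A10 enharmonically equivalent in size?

No

A perfect fourth is 5 semitones but an augmented tenth is 17 semitones — different sizes.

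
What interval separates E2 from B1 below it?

Descending from E2 to B1 is the same interval as ascending B1 to E2.
B to E spans four letter names (B-C-D-E): a fourth.
B1 to E2 is 5 semitones, matching the perfect fourth exactly, so the quality is perfect.

perfect fourth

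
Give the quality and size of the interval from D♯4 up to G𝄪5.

D to G spans four letter names (D-E-F-G), plus an octave: an eleventh.
A perfect eleventh would be 17 semitones; D#4 to G##5 is 18, one semitone wider, so the interval is augmented.
(Equivalently, a compound augmented fourth: an augmented fourth plus an octave.)

augmented 11th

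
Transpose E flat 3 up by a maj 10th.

G 4

Three letters up from E (plus an octave) reaches G.
A major tenth spans 16 semitones, so from Eb3 the target pitch is G4.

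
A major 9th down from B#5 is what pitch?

A#4

The ninth's letter: B down two letter names plus an octave → A.
Moving 14 semitones down from B#5 (the size of a major ninth) reaches A#4.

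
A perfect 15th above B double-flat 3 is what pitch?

B double-flat 5

The letter stays B (same as the start), shifted two octaves up.
A perfect fifteenth is 24 semitones; 24 semitones up from Bbb3 gives Bbb5.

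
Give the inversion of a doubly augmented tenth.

doubly diminished sixth

First reduce the compound doubly augmented tenth to its simple form, a doubly augmented third.
The rule of nine gives the new number: 9 − 3 = 6, so a third becomes a sixth.
And doubly augmented becomes doubly diminished under inversion, so we get a doubly diminished sixth.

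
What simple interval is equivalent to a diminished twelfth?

diminished 5th

Each octave removed subtracts seven from the number: 12 − 7 = 5.
So a diminished twelfth is an octave plus a diminished fifth. The quality is unchanged.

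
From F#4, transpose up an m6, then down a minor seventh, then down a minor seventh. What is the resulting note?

Up a minor sixth from F#4: D5 (8 semitones up).
D5 down a minor seventh → E4 (10 semitones).
A minor seventh down from E4 is F#3.

F#3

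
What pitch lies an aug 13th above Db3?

B4

Counting six letter names plus an octave up from D lands on B.
An augmented thirteenth is 22 semitones; 22 semitones up from Db3 gives B4.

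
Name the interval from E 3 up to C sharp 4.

M6

E to C spans six letter names (E-F-G-A-B-C): a sixth.
E3 to C#4 is 9 semitones, matching the major sixth exactly, so the quality is major.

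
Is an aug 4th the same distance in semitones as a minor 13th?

No

An augmented fourth spans 6 semitones; a minor thirteenth spans 20 semitones. They differ by 14.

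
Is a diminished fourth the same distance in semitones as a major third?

A diminished fourth spans 4 semitones, and a major third also spans 4 semitones — they're enharmonic.

Yes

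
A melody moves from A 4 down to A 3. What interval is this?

perfect octave

Descending from A4 to A3 is the same interval as ascending A3 to A4.
A to A is the same letter name, plus an octave, so the interval is some kind of octave.
The perfect octave spans 12 semitones, and A3 to A4 is exactly 12 semitones — so this is a perfect octave.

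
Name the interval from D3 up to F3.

D to F spans three letter names (D-E-F) — that makes it a third of some quality.
At 3 semitones, D3→F3 falls one short of a major third: minor.

m3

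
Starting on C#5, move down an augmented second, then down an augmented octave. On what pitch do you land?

An augmented second down from C#5 is Bb4.
Down an augmented octave from Bb4: Bbb3 (13 semitones down).

Bbb3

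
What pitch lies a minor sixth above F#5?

D6

Six letter names up from F: D.
A minor sixth spans 8 semitones, so from F#5 the target pitch is D6.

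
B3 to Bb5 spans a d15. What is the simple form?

Take out an octave (7 from the number): 15 − 7 = 8.
Quality carries through unchanged, so the simple form is a diminished octave.

diminished octave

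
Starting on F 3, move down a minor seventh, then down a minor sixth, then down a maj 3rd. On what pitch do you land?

A minor seventh down from F3 is G2.
G2 down a minor sixth → B1 (8 semitones).
Down a major third from B1: G1 (4 semitones down).

G 1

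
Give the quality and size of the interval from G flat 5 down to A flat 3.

Descending from Gb5 to Ab3 is the same interval as ascending Ab3 to Gb5.
A to G spans seven letter names (A-B-C-D-E-F-G), plus an octave, so the interval is some kind of fourteenth.
Ab3 to Gb5 is 22 semitones, a half step short of the major fourteenth (23), so this is minor.
(Equivalently, a compound minor seventh: a minor seventh plus an octave.)

m14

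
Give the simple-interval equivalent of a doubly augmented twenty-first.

Take out 2 octaves (14 from the number): 21 − 14 = 7.
So a doubly augmented twenty-first is 2 octaves plus a doubly augmented seventh. The quality is unchanged.

AA7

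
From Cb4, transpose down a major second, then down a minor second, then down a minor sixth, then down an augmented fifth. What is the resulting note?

Fb2

Down a major second from Cb4: Bbb3 (2 semitones down).
Bbb3 down a minor second → Ab3 (1 semitone).
A minor sixth down from Ab3 is C3.
An augmented fifth down from C3 is Fb2.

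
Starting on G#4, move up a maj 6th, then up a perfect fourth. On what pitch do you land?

A#5

Up a major sixth from G#4: E#5 (9 semitones up).
A perfect fourth up from E#5 is A#5.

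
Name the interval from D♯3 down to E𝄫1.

Descending from D#3 to Ebb1 is the same interval as ascending Ebb1 to D#3.
E to D spans seven letter names (E-F-G-A-B-C-D), plus an octave: a fourteenth.
Ebb1 to D#3 spans 25 semitones — two semitones wider than the major fourteenth (23) — giving a doubly augmented fourteenth.
(Equivalently, a compound doubly augmented seventh: a doubly augmented seventh plus an octave.)

doubly augmented fourteenth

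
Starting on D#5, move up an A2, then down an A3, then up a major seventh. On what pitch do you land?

B#5

Up an augmented second from D#5: E##5 (3 semitones up).
An augmented third down from E##5 is C#5.
C#5 up a major seventh → B#5 (11 semitones).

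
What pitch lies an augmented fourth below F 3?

C flat 3

Four letter names down from F: C.
An augmented fourth spans 6 semitones, so from F3 the target pitch is Cb3.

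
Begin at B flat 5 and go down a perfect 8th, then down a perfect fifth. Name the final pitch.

E flat 4

Bb5 down a perfect octave → Bb4 (12 semitones).
A perfect fifth down from Bb4 is Eb4.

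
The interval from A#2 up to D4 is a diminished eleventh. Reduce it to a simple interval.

diminished 4th

Each octave removed subtracts seven from the number: 11 − 7 = 4.
So a diminished eleventh is an octave plus a diminished fourth. The quality is unchanged.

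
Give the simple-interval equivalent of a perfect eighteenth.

Take out 2 octaves (14 from the number): 18 − 14 = 4.
That makes a perfect eighteenth a compound perfect fourth — 2 octaves plus a perfect fourth.

perfect fourth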